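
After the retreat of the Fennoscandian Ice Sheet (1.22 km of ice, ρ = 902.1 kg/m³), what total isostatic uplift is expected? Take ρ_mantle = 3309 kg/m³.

Removing the load lets mantle flow back in; uplift u satisfies ρ_ice t = ρ_m u.
u = t ρ_ice/ρ_m = 1.22 km × 902.1/3309 = 0.333 km.

0.333 km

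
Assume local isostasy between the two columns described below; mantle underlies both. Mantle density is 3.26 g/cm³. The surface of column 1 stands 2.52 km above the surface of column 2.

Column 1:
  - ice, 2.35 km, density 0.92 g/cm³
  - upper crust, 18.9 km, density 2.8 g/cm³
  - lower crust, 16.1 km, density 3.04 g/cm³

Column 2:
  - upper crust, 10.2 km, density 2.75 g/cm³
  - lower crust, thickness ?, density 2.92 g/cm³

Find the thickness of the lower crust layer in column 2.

Take the compensation level at the base of the deeper column (depth z_c below the surface of column 1) and equate Σ ρ_i t_i down to z_c; mantle fills any gap and the z_c terms cancel.
Column 1: 2.35×0.92 + 18.9×2.8 + 16.1×3.04 + (z_c − 37.35)×3.26
Column 2: 2.52×0 + 10.2×2.75 + x×2.92 + (z_c − 2.52 − 10.2 − x)×3.26
The z_c×3.26 term appears on both sides and cancels. Collect the known terms of each column as K = Σ(ρt)_known − 3.26 × (depth of known layers): K_1 = 104.026 − 3.26×37.35 = −17.735; K_2 = 28.05 − 3.26×(2.52 + 10.2) = −13.4172.
Balance: K_1 = K_2 − x×(3.26 − 2.92), so x = (K_2 − K_1)/(3.26 − 2.92) = 4.3178/0.34 = 12.7 km.

12.7 km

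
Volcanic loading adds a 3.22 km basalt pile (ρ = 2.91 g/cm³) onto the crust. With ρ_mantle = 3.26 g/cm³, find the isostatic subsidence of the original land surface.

2.87 km

Subaerial loading: s = t ρ_load / ρ_m.
s = 3.22 km × 2.91/3.26 = 2.87 km.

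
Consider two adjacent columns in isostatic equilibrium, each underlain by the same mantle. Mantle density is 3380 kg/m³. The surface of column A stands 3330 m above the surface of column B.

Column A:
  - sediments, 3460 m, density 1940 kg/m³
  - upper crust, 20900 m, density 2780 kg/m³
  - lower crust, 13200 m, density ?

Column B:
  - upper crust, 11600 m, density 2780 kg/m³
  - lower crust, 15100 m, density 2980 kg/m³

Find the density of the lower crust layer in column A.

Take the compensation level at the base of the deeper column (depth z_c below the surface of column A) and equate Σ ρ_i t_i down to z_c; mantle fills any gap and the z_c terms cancel.
Column A: 3460×1940 + 20900×2780 + 13200×ρ + (z_c − 37560)×3380
Column B: 3330×0 + 11600×2780 + 15100×2980 + (z_c − 3330 − 26700)×3380
The z_c×3380 term appears on both sides and cancels. Collect the known terms of each column as K = Σ(ρt)_known − 3380 × (depth of known layers): K_A = 64814400 − 3380×37560 = −62138400; K_B = 77246000 − 3380×(3330 + 26700) = −24255400.
Balance: K_A + 13200×ρ = K_B, so ρ = (K_B − K_A)/13200 = 37883000/13200 = 2870 kg/m³.

2870 kg/m³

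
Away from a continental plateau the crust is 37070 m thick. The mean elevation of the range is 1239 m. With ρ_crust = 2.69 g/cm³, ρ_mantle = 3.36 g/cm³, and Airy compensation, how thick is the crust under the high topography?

Root depth r = h ρ_c / (ρ_m − ρ_c) = 1239 m × 2.69 / 0.67 = 4974 m.
Total thickness = T + h + r = 37070 m + 1239 m + 4974 m = 43300 m.

43300 m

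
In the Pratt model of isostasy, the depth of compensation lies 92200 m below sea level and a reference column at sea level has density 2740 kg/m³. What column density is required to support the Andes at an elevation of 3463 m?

2640 kg/m³

Pratt balance: ρ_ref D = ρ (D + h).
ρ = ρ_ref D/(D + h) = 2740 × 92200 m/(92200 m + 3463 m) = 2640 kg/m³.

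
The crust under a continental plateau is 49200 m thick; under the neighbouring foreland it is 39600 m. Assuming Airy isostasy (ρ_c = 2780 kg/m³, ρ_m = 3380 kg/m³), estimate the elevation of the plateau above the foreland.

Excess crust Δ = 49200 m − 39600 m = 9600 m, split between elevation h and root r with h + r = Δ.
Airy balance ρ_c h = (ρ_m − ρ_c) r gives r = h ρ_c/(ρ_m − ρ_c), so h (1 + ρ_c/(ρ_m − ρ_c)) = Δ, i.e. h = Δ (ρ_m − ρ_c)/ρ_m.
h = 9600 m × 600/3380 = 1700 m.

1700 m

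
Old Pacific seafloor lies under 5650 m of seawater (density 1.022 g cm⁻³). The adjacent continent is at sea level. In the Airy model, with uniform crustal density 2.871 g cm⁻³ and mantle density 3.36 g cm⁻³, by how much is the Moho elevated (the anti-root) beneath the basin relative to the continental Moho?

21400 m

In Airy isostatic equilibrium: replacing crust with seawater at the top is compensated by replacing crust with mantle at the base: d (ρ_c − ρ_w) = a (ρ_m − ρ_c).
a = d (ρ_c − ρ_w)/(ρ_m − ρ_c) = 5650 m × 1.849/0.489 = 21400 m.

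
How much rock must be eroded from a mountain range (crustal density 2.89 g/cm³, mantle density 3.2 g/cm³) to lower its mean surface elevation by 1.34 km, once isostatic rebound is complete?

Net drop Δ = e − u = e − e ρ_c/ρ_m = e (ρ_m − ρ_c)/ρ_m.
e = Δ ρ_m/(ρ_m − ρ_c) = 1.34 km × 3.2/0.31 = 13.8 km.

13.8 km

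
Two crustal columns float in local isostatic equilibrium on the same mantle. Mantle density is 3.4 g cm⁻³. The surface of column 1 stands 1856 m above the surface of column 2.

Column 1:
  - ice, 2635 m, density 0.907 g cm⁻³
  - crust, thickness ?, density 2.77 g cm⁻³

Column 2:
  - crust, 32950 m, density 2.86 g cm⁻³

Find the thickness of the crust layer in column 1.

Take the compensation level at the base of the deeper column (depth z_c below the surface of column 1) and equate Σ ρ_i t_i down to z_c; mantle fills any gap and the z_c terms cancel.
Column 1: 2635×0.907 + x×2.77 + (z_c − 2635 − x)×3.4
Column 2: 1856×0 + 32950×2.86 + (z_c − 1856 − 32950)×3.4
The z_c×3.4 term appears on both sides and cancels. Collect the known terms of each column as K = Σ(ρt)_known − 3.4 × (depth of known layers): K_1 = 2389.945 − 3.4×2635 = −6569.055; K_2 = 94237 − 3.4×(1856 + 32950) = −24103.4.
Balance: K_1 − x×(3.4 − 2.77) = K_2, so x = (K_1 − K_2)/(3.4 − 2.77) = 17534.3/0.63 = 27800 m.

27800 m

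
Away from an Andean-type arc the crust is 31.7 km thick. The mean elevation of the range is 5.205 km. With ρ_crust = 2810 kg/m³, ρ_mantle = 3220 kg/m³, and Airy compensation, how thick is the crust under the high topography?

72.6 km

Root depth r = h ρ_c / (ρ_m − ρ_c) = 5.205 km × 2810 / 410 = 35.67 km.
Total thickness = T + h + r = 31.7 km + 5.205 km + 35.67 km = 72.6 km.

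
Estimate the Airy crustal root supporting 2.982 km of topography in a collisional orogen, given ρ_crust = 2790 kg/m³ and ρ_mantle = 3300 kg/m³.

16.3 km

Equating mass per unit area of the two columns: the weight of the topography is balanced by the buoyancy of the root, ρ_c h = (ρ_m − ρ_c) r.
r = h · ρ_c / (ρ_m − ρ_c) = 2.982 km × 2790 / (3300 − 2790) = 16.3 km.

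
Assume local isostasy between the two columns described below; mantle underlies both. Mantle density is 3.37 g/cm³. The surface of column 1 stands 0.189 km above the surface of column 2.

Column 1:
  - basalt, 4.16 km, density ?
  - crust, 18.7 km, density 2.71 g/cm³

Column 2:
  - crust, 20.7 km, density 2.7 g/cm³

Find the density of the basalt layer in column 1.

Take the compensation level at the base of the deeper column (depth z_c below the surface of column 1) and equate Σ ρ_i t_i down to z_c; mantle fills any gap and the z_c terms cancel.
Column 1: 4.16×ρ + 18.7×2.71 + (z_c − 22.86)×3.37
Column 2: 0.189×0 + 20.7×2.7 + (z_c − 0.189 − 20.7)×3.37
The z_c×3.37 term appears on both sides and cancels. Collect the known terms of each column as K = Σ(ρt)_known − 3.37 × (depth of known layers): K_1 = 50.677 − 3.37×22.86 = −26.3612; K_2 = 55.89 − 3.37×(0.189 + 20.7) = −14.50593.
Balance: K_1 + 4.16×ρ = K_2, so ρ = (K_2 − K_1)/4.16 = 11.8553/4.16 = 2.85 g/cm³.

2.85 g/cm³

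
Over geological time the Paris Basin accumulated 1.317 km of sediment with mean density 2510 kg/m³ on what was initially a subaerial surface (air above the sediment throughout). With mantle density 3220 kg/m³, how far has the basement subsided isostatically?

1.03 km

Subaerial load: s = t ρ_sed / ρ_m = 1.317 km × 2510/3220 = 1.03 km.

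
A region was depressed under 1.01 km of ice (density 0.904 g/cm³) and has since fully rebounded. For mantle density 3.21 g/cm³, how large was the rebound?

Removing the load lets mantle flow back in; uplift u satisfies ρ_ice t = ρ_m u.
u = t ρ_ice/ρ_m = 1.01 km × 0.904/3.21 = 0.284 km.

0.284 km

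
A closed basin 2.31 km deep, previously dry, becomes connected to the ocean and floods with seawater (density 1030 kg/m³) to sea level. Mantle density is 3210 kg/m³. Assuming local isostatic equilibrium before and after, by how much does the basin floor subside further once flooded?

After flooding the water column is d + s deep. Its weight must equal the weight of mantle displaced by the extra subsidence s: (d + s) ρ_w = s ρ_m.
s = d ρ_w / (ρ_m − ρ_w) = 2.31 km × 1030/(3210 − 1030) = 1.09 km.

1.09 km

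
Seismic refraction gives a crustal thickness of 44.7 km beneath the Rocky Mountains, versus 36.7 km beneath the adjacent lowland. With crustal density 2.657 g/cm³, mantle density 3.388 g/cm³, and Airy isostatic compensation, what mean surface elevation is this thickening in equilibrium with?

1.73 km

Excess crust Δ = 44.7 km − 36.7 km = 8 km, split between elevation h and root r with h + r = Δ.
Airy balance ρ_c h = (ρ_m − ρ_c) r gives r = h ρ_c/(ρ_m − ρ_c), so h (1 + ρ_c/(ρ_m − ρ_c)) = Δ, i.e. h = Δ (ρ_m − ρ_c)/ρ_m.
h = 8 km × 0.731/3.388 = 1.73 km.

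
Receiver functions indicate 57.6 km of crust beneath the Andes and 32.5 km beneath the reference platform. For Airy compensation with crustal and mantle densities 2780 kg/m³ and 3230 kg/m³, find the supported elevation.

Excess crust Δ = 57.6 km − 32.5 km = 25.1 km, split between elevation h and root r with h + r = Δ.
Airy balance ρ_c h = (ρ_m − ρ_c) r gives r = h ρ_c/(ρ_m − ρ_c), so h (1 + ρ_c/(ρ_m − ρ_c)) = Δ, i.e. h = Δ (ρ_m − ρ_c)/ρ_m.
h = 25.1 km × 450/3230 = 3.5 km.

3.5 km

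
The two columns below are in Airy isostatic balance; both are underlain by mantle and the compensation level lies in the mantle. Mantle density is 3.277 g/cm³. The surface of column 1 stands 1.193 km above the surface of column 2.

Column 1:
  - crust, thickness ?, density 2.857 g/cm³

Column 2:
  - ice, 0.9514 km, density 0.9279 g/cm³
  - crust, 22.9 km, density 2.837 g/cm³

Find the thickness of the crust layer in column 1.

38.6 km

Take the compensation level at the base of the deeper column (depth z_c below the surface of column 1) and equate Σ ρ_i t_i down to z_c; mantle fills any gap and the z_c terms cancel.
Column 1: x×2.857 + (z_c − 0 − x)×3.277
Column 2: 1.193×0 + 0.9514×0.9279 + 22.9×2.837 + (z_c − 1.193 − 23.8514)×3.277
The z_c×3.277 term appears on both sides and cancels. Collect the known terms of each column as K = Σ(ρt)_known − 3.277 × (depth of known layers): K_1 = 0 − 3.277×0 = 0; K_2 = 65.8501041 − 3.277×(1.193 + 23.8514) = −16.2203947.
Balance: K_1 − x×(3.277 − 2.857) = K_2, so x = (K_1 − K_2)/(3.277 − 2.857) = 16.2204/0.42 = 38.6 km.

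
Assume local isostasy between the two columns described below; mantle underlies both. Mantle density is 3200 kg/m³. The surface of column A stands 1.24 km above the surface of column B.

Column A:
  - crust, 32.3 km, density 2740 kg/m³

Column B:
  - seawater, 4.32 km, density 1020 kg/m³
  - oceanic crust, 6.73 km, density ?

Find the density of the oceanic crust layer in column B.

Take the compensation level at the base of the deeper column (depth z_c below the surface of column A) and equate Σ ρ_i t_i down to z_c; mantle fills any gap and the z_c terms cancel.
Column A: 32.3×2740 + (z_c − 32.3)×3200
Column B: 1.24×0 + 4.32×1020 + 6.73×ρ + (z_c − 1.24 − 11.05)×3200
The z_c×3200 term appears on both sides and cancels. Collect the known terms of each column as K = Σ(ρt)_known − 3200 × (depth of known layers): K_A = 88502 − 3200×32.3 = −14858; K_B = 4406.4 − 3200×(1.24 + 11.05) = −34921.6.
Balance: K_A = K_B + 6.73×ρ, so ρ = (K_A − K_B)/6.73 = 20063.6/6.73 = 2980 kg/m³.

2980 kg/m³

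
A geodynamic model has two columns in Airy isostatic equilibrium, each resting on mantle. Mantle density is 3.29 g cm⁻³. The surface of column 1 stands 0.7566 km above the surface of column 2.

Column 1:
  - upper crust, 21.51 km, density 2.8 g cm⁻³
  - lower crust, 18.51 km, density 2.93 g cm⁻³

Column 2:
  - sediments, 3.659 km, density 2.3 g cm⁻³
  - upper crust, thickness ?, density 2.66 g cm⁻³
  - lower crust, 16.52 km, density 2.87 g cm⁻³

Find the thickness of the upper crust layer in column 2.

Take the compensation level at the base of the deeper column (depth z_c below the surface of column 1) and equate Σ ρ_i t_i down to z_c; mantle fills any gap and the z_c terms cancel.
Column 1: 21.51×2.8 + 18.51×2.93 + (z_c − 40.02)×3.29
Column 2: 0.7566×0 + 3.659×2.3 + x×2.66 + 16.52×2.87 + (z_c − 0.7566 − 20.179 − x)×3.29
The z_c×3.29 term appears on both sides and cancels. Collect the known terms of each column as K = Σ(ρt)_known − 3.29 × (depth of known layers): K_1 = 114.4623 − 3.29×40.02 = −17.2035; K_2 = 55.8281 − 3.29×(0.7566 + 20.179) = −13.050024.
Balance: K_1 = K_2 − x×(3.29 − 2.66), so x = (K_2 − K_1)/(3.29 − 2.66) = 4.15348/0.63 = 6.59 km.

6.59 km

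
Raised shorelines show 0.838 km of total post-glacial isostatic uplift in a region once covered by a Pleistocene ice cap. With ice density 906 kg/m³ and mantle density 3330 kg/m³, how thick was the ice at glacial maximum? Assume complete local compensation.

u = t ρ_ice/ρ_m → t = u ρ_m/ρ_ice = 0.838 km × 3330/906 = 3.08 km.

3.08 km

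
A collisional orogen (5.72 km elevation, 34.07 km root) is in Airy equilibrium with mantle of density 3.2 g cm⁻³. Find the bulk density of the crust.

ρ_c h = (ρ_m − ρ_c) r → ρ_c (h + r) = ρ_m r → ρ_c = ρ_m r / (h + r).
ρ_c = 3.2 × 34.07 km / (5.72 km + 34.07 km) = 2.74 g cm⁻³.

2.74 g cm⁻³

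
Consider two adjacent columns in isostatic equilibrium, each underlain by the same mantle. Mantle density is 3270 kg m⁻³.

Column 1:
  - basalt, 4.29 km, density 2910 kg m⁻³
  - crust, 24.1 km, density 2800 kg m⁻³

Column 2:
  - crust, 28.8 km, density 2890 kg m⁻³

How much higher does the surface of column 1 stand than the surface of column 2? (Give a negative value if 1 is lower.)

For any compensation level in the mantle, the mantle terms cancel and isostasy reduces to e = (Σt_1 − Σt_2) − (Σ(ρt)_1 − Σ(ρt)_2) / ρ_m.
Σt_1 = 28.39 km; Σt_2 = 28.8 km; Σ(ρt)_1 = 79963.9; Σ(ρt)_2 = 83232 (in km·kg m⁻³).
e = (28.39 − 28.8) − (79963.9 − 83232) / 3270 = 0.589 km.

0.589 km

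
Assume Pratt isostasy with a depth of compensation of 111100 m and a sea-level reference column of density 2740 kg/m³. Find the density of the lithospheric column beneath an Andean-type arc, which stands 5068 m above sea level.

Pratt balance: ρ_ref D = ρ (D + h).
ρ = ρ_ref D/(D + h) = 2740 × 111100 m/(111100 m + 5068 m) = 2620 kg/m³.

2620 kg/m³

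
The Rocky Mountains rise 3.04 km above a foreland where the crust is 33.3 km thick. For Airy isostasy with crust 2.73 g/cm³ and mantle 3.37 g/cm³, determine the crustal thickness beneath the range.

49.3 km

Root depth r = h ρ_c / (ρ_m − ρ_c) = 3.04 km × 2.73 / 0.64 = 12.97 km.
Total thickness = T + h + r = 33.3 km + 3.04 km + 12.97 km = 49.3 km.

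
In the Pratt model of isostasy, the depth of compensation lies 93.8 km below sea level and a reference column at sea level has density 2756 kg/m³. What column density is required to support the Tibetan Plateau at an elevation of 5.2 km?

2610 kg/m³

Pratt balance: ρ_ref D = ρ (D + h).
ρ = ρ_ref D/(D + h) = 2756 × 93.8 km/(93.8 km + 5.2 km) = 2610 kg/m³.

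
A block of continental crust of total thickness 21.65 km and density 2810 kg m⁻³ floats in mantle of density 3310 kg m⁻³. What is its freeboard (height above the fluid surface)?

Floating equilibrium: submerged depth d = t ρ_obj/ρ_fluid = 21.65 km × 2810/3310 = 18.38 km.
Freeboard = t − d = 21.65 km − 18.38 km = 3.27 km.

3.27 km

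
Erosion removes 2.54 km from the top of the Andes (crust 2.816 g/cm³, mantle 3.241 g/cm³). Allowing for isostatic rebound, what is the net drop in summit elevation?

Rebound u = e ρ_c/ρ_m = 2.54 km × 2.816/3.241 = 2.207 km.
Net surface drop = e − u = 2.54 km − 2.207 km = e (ρ_m − ρ_c)/ρ_m = 0.333 km.

0.333 km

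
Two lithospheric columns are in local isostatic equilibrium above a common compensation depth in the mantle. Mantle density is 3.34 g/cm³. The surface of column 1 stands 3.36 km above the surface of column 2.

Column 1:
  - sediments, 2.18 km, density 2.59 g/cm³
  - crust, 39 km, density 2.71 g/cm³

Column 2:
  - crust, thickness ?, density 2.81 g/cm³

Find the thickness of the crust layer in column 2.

28.3 km

Take the compensation level at the base of the deeper column (depth z_c below the surface of column 1) and equate Σ ρ_i t_i down to z_c; mantle fills any gap and the z_c terms cancel.
Column 1: 2.18×2.59 + 39×2.71 + (z_c − 41.18)×3.34
Column 2: 3.36×0 + x×2.81 + (z_c − 3.36 − 0 − x)×3.34
The z_c×3.34 term appears on both sides and cancels. Collect the known terms of each column as K = Σ(ρt)_known − 3.34 × (depth of known layers): K_1 = 111.3362 − 3.34×41.18 = −26.205; K_2 = 0 − 3.34×(3.36 + 0) = −11.2224.
Balance: K_1 = K_2 − x×(3.34 − 2.81), so x = (K_2 − K_1)/(3.34 − 2.81) = 14.9826/0.53 = 28.3 km.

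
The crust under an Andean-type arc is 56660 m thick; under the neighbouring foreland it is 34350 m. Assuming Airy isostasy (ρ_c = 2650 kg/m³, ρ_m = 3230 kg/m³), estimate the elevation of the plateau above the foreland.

4010 m

Excess crust Δ = 56660 m − 34350 m = 22310 m, split between elevation h and root r with h + r = Δ.
Airy balance ρ_c h = (ρ_m − ρ_c) r gives r = h ρ_c/(ρ_m − ρ_c), so h (1 + ρ_c/(ρ_m − ρ_c)) = Δ, i.e. h = Δ (ρ_m − ρ_c)/ρ_m.
h = 22310 m × 580/3230 = 4010 m.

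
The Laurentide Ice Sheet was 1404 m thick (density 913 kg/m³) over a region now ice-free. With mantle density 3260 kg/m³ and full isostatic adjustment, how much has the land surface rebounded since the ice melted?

Removing the load lets mantle flow back in; uplift u satisfies ρ_ice t = ρ_m u.
u = t ρ_ice/ρ_m = 1404 m × 913/3260 = 393 m.

393 m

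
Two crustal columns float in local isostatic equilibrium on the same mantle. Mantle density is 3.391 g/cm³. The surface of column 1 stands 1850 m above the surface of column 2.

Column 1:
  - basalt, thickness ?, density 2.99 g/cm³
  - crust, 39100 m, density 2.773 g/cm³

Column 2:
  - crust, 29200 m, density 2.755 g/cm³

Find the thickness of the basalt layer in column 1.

1700 m

Take the compensation level at the base of the deeper column (depth z_c below the surface of column 1) and equate Σ ρ_i t_i down to z_c; mantle fills any gap and the z_c terms cancel.
Column 1: x×2.99 + 39100×2.773 + (z_c − 39100 − x)×3.391
Column 2: 1850×0 + 29200×2.755 + (z_c − 1850 − 29200)×3.391
The z_c×3.391 term appears on both sides and cancels. Collect the known terms of each column as K = Σ(ρt)_known − 3.391 × (depth of known layers): K_1 = 108424.3 − 3.391×39100 = −24163.8; K_2 = 80446 − 3.391×(1850 + 29200) = −24844.55.
Balance: K_1 − x×(3.391 − 2.99) = K_2, so x = (K_1 − K_2)/(3.391 − 2.99) = 680.75/0.401 = 1700 m.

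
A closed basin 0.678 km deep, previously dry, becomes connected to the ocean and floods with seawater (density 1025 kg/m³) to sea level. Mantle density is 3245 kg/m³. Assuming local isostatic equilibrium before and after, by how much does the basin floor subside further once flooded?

After flooding the water column is d + s deep. Its weight must equal the weight of mantle displaced by the extra subsidence s: (d + s) ρ_w = s ρ_m.
s = d ρ_w / (ρ_m − ρ_w) = 0.678 km × 1025/(3245 − 1025) = 0.313 km.

0.313 km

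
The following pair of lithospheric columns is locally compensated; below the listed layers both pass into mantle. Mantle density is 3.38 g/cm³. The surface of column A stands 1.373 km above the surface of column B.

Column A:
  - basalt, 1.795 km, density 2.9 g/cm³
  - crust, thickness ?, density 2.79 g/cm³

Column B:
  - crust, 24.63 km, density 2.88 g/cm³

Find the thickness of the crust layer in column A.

27.3 km

Take the compensation level at the base of the deeper column (depth z_c below the surface of column A) and equate Σ ρ_i t_i down to z_c; mantle fills any gap and the z_c terms cancel.
Column A: 1.795×2.9 + x×2.79 + (z_c − 1.795 − x)×3.38
Column B: 1.373×0 + 24.63×2.88 + (z_c − 1.373 − 24.63)×3.38
The z_c×3.38 term appears on both sides and cancels. Collect the known terms of each column as K = Σ(ρt)_known − 3.38 × (depth of known layers): K_A = 5.2055 − 3.38×1.795 = −0.8616; K_B = 70.9344 − 3.38×(1.373 + 24.63) = −16.95574.
Balance: K_A − x×(3.38 − 2.79) = K_B, so x = (K_A − K_B)/(3.38 − 2.79) = 16.0941/0.59 = 27.3 km.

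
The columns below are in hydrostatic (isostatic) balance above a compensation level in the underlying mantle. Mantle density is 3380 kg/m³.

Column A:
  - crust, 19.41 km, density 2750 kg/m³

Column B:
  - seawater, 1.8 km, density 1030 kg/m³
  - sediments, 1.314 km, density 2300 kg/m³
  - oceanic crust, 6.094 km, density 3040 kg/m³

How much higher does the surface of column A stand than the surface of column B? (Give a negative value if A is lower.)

1.33 km

For any compensation level in the mantle, the mantle terms cancel and isostasy reduces to e = (Σt_A − Σt_B) − (Σ(ρt)_A − Σ(ρt)_B) / ρ_m.
Σt_A = 19.41 km; Σt_B = 9.208 km; Σ(ρt)_A = 53377.5; Σ(ρt)_B = 23401.96 (in km·kg/m³).
e = (19.41 − 9.208) − (53377.5 − 23401.96) / 3380 = 1.33 km.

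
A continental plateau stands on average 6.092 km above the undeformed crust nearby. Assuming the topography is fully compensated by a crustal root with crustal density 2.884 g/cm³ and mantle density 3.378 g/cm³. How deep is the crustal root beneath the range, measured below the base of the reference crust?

In Airy isostatic equilibrium: the weight of the topography is balanced by the buoyancy of the root, ρ_c h = (ρ_m − ρ_c) r.
r = h · ρ_c / (ρ_m − ρ_c) = 6.092 km × 2.884 / (3.378 − 2.884) = 35.6 km.

35.6 km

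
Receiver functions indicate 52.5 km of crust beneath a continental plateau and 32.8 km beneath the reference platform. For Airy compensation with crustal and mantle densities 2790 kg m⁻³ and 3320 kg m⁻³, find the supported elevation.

3.14 km

Excess crust Δ = 52.5 km − 32.8 km = 19.7 km, split between elevation h and root r with h + r = Δ.
Airy balance ρ_c h = (ρ_m − ρ_c) r gives r = h ρ_c/(ρ_m − ρ_c), so h (1 + ρ_c/(ρ_m − ρ_c)) = Δ, i.e. h = Δ (ρ_m − ρ_c)/ρ_m.
h = 19.7 km × 530/3320 = 3.14 km.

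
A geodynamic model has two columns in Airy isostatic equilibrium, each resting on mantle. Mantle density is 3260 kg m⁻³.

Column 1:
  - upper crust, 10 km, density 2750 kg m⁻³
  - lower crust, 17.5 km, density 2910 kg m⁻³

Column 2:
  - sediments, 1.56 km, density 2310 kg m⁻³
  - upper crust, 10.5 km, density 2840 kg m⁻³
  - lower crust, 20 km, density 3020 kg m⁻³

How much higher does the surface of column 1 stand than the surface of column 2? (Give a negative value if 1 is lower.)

0.163 km

For any compensation level in the mantle, the mantle terms cancel and isostasy reduces to e = (Σt_1 − Σt_2) − (Σ(ρt)_1 − Σ(ρt)_2) / ρ_m.
Σt_1 = 27.5 km; Σt_2 = 32.06 km; Σ(ρt)_1 = 78425; Σ(ρt)_2 = 93823.6 (in km·kg m⁻³).
e = (27.5 − 32.06) − (78425 − 93823.6) / 3260 = 0.163 km.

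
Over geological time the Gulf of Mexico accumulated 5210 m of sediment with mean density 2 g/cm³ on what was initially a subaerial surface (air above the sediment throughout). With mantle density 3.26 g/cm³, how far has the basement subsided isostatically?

Subaerial load: s = t ρ_sed / ρ_m = 5210 m × 2/3.26 = 3200 m.

3200 m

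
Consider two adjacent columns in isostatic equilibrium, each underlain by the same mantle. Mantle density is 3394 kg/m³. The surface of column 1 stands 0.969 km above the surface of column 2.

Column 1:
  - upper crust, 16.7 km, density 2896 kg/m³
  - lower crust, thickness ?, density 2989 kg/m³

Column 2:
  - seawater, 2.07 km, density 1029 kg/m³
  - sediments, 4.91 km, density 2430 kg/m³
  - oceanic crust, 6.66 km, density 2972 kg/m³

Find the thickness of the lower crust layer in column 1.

18.3 km

Take the compensation level at the base of the deeper column (depth z_c below the surface of column 1) and equate Σ ρ_i t_i down to z_c; mantle fills any gap and the z_c terms cancel.
Column 1: 16.7×2896 + x×2989 + (z_c − 16.7 − x)×3394
Column 2: 0.969×0 + 2.07×1029 + 4.91×2430 + 6.66×2972 + (z_c − 0.969 − 13.64)×3394
The z_c×3394 term appears on both sides and cancels. Collect the known terms of each column as K = Σ(ρt)_known − 3394 × (depth of known layers): K_1 = 48363.2 − 3394×16.7 = −8316.6; K_2 = 33854.85 − 3394×(0.969 + 13.64) = −15728.096.
Balance: K_1 − x×(3394 − 2989) = K_2, so x = (K_1 − K_2)/(3394 − 2989) = 7411.5/405 = 18.3 km.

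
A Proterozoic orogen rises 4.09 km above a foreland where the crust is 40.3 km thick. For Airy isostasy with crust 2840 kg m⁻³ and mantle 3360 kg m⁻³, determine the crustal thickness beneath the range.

66.7 km

Root depth r = h ρ_c / (ρ_m − ρ_c) = 4.09 km × 2840 / 520 = 22.34 km.
Total thickness = T + h + r = 40.3 km + 4.09 km + 22.34 km = 66.7 km.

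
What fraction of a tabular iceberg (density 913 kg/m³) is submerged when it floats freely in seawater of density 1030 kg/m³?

Submerged fraction = ρ_obj/ρ_fluid = 913/1030 = 88.6%.

88.6%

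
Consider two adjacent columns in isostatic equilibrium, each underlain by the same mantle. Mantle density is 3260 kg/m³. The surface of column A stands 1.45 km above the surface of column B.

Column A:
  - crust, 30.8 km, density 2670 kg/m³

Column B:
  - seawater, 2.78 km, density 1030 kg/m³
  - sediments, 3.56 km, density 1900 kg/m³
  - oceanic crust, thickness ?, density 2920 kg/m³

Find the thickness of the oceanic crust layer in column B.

Take the compensation level at the base of the deeper column (depth z_c below the surface of column A) and equate Σ ρ_i t_i down to z_c; mantle fills any gap and the z_c terms cancel.
Column A: 30.8×2670 + (z_c − 30.8)×3260
Column B: 1.45×0 + 2.78×1030 + 3.56×1900 + x×2920 + (z_c − 1.45 − 6.34 − x)×3260
The z_c×3260 term appears on both sides and cancels. Collect the known terms of each column as K = Σ(ρt)_known − 3260 × (depth of known layers): K_A = 82236 − 3260×30.8 = −18172; K_B = 9627.4 − 3260×(1.45 + 6.34) = −15768.
Balance: K_A = K_B − x×(3260 − 2920), so x = (K_B − K_A)/(3260 − 2920) = 2404/340 = 7.07 km.

7.07 km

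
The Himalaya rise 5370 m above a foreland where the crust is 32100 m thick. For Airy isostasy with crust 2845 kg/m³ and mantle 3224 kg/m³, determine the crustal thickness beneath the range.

Root depth r = h ρ_c / (ρ_m − ρ_c) = 5370 m × 2845 / 379 = 40310 m.
Total thickness = T + h + r = 32100 m + 5370 m + 40310 m = 77800 m.

77800 m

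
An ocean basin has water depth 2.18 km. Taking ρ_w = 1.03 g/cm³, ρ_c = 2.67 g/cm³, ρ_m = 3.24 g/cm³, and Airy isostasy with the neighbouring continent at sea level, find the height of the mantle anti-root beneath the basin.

Equating mass per unit area of the two columns: replacing crust with seawater at the top is compensated by replacing crust with mantle at the base: d (ρ_c − ρ_w) = a (ρ_m − ρ_c).
a = d (ρ_c − ρ_w)/(ρ_m − ρ_c) = 2.18 km × 1.64/0.57 = 6.27 km.

6.27 km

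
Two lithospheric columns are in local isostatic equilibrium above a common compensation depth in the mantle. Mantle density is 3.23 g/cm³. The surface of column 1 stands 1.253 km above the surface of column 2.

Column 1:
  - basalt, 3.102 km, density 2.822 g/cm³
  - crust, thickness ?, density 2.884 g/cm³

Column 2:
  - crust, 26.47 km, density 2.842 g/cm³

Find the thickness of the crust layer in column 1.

Take the compensation level at the base of the deeper column (depth z_c below the surface of column 1) and equate Σ ρ_i t_i down to z_c; mantle fills any gap and the z_c terms cancel.
Column 1: 3.102×2.822 + x×2.884 + (z_c − 3.102 − x)×3.23
Column 2: 1.253×0 + 26.47×2.842 + (z_c − 1.253 − 26.47)×3.23
The z_c×3.23 term appears on both sides and cancels. Collect the known terms of each column as K = Σ(ρt)_known − 3.23 × (depth of known layers): K_1 = 8.753844 − 3.23×3.102 = −1.265616; K_2 = 75.22774 − 3.23×(1.253 + 26.47) = −14.31755.
Balance: K_1 − x×(3.23 − 2.884) = K_2, so x = (K_1 − K_2)/(3.23 − 2.884) = 13.0519/0.346 = 37.7 km.

37.7 km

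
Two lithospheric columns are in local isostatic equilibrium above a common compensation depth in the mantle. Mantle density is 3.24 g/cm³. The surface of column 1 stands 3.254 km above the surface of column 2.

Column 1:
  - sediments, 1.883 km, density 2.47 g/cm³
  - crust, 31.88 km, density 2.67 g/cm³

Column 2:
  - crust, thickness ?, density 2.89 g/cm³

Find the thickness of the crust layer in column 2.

Take the compensation level at the base of the deeper column (depth z_c below the surface of column 1) and equate Σ ρ_i t_i down to z_c; mantle fills any gap and the z_c terms cancel.
Column 1: 1.883×2.47 + 31.88×2.67 + (z_c − 33.763)×3.24
Column 2: 3.254×0 + x×2.89 + (z_c − 3.254 − 0 − x)×3.24
The z_c×3.24 term appears on both sides and cancels. Collect the known terms of each column as K = Σ(ρt)_known − 3.24 × (depth of known layers): K_1 = 89.77061 − 3.24×33.763 = −19.62151; K_2 = 0 − 3.24×(3.254 + 0) = −10.54296.
Balance: K_1 = K_2 − x×(3.24 − 2.89), so x = (K_2 − K_1)/(3.24 − 2.89) = 9.07855/0.35 = 25.9 km.

25.9 km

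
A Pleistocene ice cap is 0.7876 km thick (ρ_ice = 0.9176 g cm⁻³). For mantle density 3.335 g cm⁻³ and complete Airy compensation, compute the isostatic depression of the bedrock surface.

By Archimedes' principle applied to the lithosphere: the ice load ρ_ice t is balanced by mantle displaced below, ρ_m s.
s = t ρ_ice / ρ_m = 0.7876 km × 0.9176/3.335 = 0.217 km.

0.217 km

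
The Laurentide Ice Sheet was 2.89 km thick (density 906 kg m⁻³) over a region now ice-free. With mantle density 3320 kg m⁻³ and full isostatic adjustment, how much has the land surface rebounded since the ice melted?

0.789 km

Removing the load lets mantle flow back in; uplift u satisfies ρ_ice t = ρ_m u.
u = t ρ_ice/ρ_m = 2.89 km × 906/3320 = 0.789 km.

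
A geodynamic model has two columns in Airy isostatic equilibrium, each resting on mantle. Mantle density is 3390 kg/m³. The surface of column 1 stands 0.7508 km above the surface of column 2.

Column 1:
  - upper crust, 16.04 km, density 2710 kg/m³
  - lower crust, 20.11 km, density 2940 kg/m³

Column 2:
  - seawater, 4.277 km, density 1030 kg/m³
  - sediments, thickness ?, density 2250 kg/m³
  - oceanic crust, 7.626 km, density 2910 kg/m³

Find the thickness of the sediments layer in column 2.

Take the compensation level at the base of the deeper column (depth z_c below the surface of column 1) and equate Σ ρ_i t_i down to z_c; mantle fills any gap and the z_c terms cancel.
Column 1: 16.04×2710 + 20.11×2940 + (z_c − 36.15)×3390
Column 2: 0.7508×0 + 4.277×1030 + x×2250 + 7.626×2910 + (z_c − 0.7508 − 11.903 − x)×3390
The z_c×3390 term appears on both sides and cancels. Collect the known terms of each column as K = Σ(ρt)_known − 3390 × (depth of known layers): K_1 = 102591.8 − 3390×36.15 = −19956.7; K_2 = 26596.97 − 3390×(0.7508 + 11.903) = −16299.412.
Balance: K_1 = K_2 − x×(3390 − 2250), so x = (K_2 − K_1)/(3390 − 2250) = 3657.29/1140 = 3.21 km.

3.21 km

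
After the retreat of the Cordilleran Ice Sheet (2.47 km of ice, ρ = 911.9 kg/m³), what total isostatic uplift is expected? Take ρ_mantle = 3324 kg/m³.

Removing the load lets mantle flow back in; uplift u satisfies ρ_ice t = ρ_m u.
u = t ρ_ice/ρ_m = 2.47 km × 911.9/3324 = 0.678 km.

0.678 km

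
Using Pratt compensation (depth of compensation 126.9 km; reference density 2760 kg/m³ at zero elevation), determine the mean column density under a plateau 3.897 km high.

2680 kg/m³

Pratt balance: ρ_ref D = ρ (D + h).
ρ = ρ_ref D/(D + h) = 2760 × 126.9 km/(126.9 km + 3.897 km) = 2680 kg/m³.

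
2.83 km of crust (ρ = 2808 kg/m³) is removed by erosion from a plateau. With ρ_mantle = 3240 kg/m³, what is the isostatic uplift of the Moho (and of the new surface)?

Unloading: uplift u = e ρ_c/ρ_m = 2.83 km × 2808/3240 = 2.45 km.

2.45 km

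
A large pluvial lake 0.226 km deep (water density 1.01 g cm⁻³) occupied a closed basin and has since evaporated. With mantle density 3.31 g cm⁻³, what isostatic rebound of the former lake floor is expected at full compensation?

u = d ρ_w/ρ_m = 0.226 km × 1.01/3.31 = 0.069 km.

0.069 km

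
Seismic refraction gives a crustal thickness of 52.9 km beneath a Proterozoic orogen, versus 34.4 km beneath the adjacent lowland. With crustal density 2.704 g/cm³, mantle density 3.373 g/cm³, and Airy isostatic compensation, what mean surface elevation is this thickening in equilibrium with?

3.67 km

Excess crust Δ = 52.9 km − 34.4 km = 18.5 km, split between elevation h and root r with h + r = Δ.
Airy balance ρ_c h = (ρ_m − ρ_c) r gives r = h ρ_c/(ρ_m − ρ_c), so h (1 + ρ_c/(ρ_m − ρ_c)) = Δ, i.e. h = Δ (ρ_m − ρ_c)/ρ_m.
h = 18.5 km × 0.669/3.373 = 3.67 km.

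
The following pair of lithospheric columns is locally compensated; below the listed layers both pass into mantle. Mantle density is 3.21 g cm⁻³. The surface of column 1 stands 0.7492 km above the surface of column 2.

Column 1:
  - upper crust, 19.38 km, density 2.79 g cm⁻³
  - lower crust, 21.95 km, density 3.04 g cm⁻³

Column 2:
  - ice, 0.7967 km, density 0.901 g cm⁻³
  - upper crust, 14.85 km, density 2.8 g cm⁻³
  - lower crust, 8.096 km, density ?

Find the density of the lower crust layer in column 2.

3.02 g cm⁻³

Take the compensation level at the base of the deeper column (depth z_c below the surface of column 1) and equate Σ ρ_i t_i down to z_c; mantle fills any gap and the z_c terms cancel.
Column 1: 19.38×2.79 + 21.95×3.04 + (z_c − 41.33)×3.21
Column 2: 0.7492×0 + 0.7967×0.901 + 14.85×2.8 + 8.096×ρ + (z_c − 0.7492 − 23.7427)×3.21
The z_c×3.21 term appears on both sides and cancels. Collect the known terms of each column as K = Σ(ρt)_known − 3.21 × (depth of known layers): K_1 = 120.7982 − 3.21×41.33 = −11.8711; K_2 = 42.2978267 − 3.21×(0.7492 + 23.7427) = −36.3211723.
Balance: K_1 = K_2 + 8.096×ρ, so ρ = (K_1 − K_2)/8.096 = 24.4501/8.096 = 3.02 g cm⁻³.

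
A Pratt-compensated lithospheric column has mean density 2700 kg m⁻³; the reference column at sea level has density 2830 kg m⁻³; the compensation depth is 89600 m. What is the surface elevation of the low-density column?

4310 m

ρ_ref D = ρ (D + h) → h = D (ρ_ref − ρ)/ρ.
h = 89600 m × (2830 − 2700)/2700 = 4310 m.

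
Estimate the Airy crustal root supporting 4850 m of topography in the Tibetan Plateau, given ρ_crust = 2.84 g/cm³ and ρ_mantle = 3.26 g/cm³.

Isostatic balance requires: the weight of the topography is balanced by the buoyancy of the root, ρ_c h = (ρ_m − ρ_c) r.
r = h · ρ_c / (ρ_m − ρ_c) = 4850 m × 2.84 / (3.26 − 2.84) = 32800 m.

32800 m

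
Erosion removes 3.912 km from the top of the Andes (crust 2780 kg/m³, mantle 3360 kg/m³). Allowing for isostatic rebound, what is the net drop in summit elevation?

Rebound u = e ρ_c/ρ_m = 3.912 km × 2780/3360 = 3.237 km.
Net surface drop = e − u = 3.912 km − 3.237 km = e (ρ_m − ρ_c)/ρ_m = 0.675 km.

0.675 km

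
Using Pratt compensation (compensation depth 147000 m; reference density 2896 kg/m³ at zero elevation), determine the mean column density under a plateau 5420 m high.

2790 kg/m³

Pratt balance: ρ_ref D = ρ (D + h).
ρ = ρ_ref D/(D + h) = 2896 × 147000 m/(147000 m + 5420 m) = 2790 kg/m³.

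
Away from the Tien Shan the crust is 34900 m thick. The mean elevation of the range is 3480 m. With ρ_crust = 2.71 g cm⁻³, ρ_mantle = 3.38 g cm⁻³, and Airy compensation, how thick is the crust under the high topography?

Root depth r = h ρ_c / (ρ_m − ρ_c) = 3480 m × 2.71 / 0.67 = 14080 m.
Total thickness = T + h + r = 34900 m + 3480 m + 14080 m = 52500 m.

52500 m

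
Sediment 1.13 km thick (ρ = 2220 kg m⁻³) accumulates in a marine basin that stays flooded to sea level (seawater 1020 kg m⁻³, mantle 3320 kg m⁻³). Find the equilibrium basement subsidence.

Submarine loading: the sediment displaces seawater, and the subsidence is in turn flooded, so s (ρ_m − ρ_w) = t (ρ_sed − ρ_w).
s = 1.13 km × (2220 − 1020) / (3320 − 1020) = 0.59 km.

0.59 km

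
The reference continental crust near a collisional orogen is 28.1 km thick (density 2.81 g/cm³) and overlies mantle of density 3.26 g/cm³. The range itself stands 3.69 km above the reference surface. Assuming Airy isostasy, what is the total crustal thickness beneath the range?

Root depth r = h ρ_c / (ρ_m − ρ_c) = 3.69 km × 2.81 / 0.45 = 23.04 km.
Total thickness = T + h + r = 28.1 km + 3.69 km + 23.04 km = 54.8 km.

54.8 km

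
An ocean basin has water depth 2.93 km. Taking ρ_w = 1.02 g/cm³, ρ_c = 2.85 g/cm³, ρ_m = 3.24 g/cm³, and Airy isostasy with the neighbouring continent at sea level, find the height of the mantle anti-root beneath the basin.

Balancing pressure at the compensation depth: replacing crust with seawater at the top is compensated by replacing crust with mantle at the base: d (ρ_c − ρ_w) = a (ρ_m − ρ_c).
a = d (ρ_c − ρ_w)/(ρ_m − ρ_c) = 2.93 km × 1.83/0.39 = 13.7 km.

13.7 km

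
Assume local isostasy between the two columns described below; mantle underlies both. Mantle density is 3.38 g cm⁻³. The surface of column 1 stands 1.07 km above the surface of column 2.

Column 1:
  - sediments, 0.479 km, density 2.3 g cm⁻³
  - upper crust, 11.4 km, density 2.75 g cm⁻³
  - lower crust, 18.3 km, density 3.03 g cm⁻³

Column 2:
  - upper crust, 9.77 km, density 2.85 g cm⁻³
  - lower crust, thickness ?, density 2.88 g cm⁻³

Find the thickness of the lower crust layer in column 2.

Take the compensation level at the base of the deeper column (depth z_c below the surface of column 1) and equate Σ ρ_i t_i down to z_c; mantle fills any gap and the z_c terms cancel.
Column 1: 0.479×2.3 + 11.4×2.75 + 18.3×3.03 + (z_c − 30.179)×3.38
Column 2: 1.07×0 + 9.77×2.85 + x×2.88 + (z_c − 1.07 − 9.77 − x)×3.38
The z_c×3.38 term appears on both sides and cancels. Collect the known terms of each column as K = Σ(ρt)_known − 3.38 × (depth of known layers): K_1 = 87.9007 − 3.38×30.179 = −14.10432; K_2 = 27.8445 − 3.38×(1.07 + 9.77) = −8.7947.
Balance: K_1 = K_2 − x×(3.38 − 2.88), so x = (K_2 − K_1)/(3.38 − 2.88) = 5.30962/0.5 = 10.6 km.

10.6 km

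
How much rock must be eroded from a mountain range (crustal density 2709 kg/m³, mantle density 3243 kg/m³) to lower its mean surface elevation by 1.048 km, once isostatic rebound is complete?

Net drop Δ = e − u = e − e ρ_c/ρ_m = e (ρ_m − ρ_c)/ρ_m.
e = Δ ρ_m/(ρ_m − ρ_c) = 1.048 km × 3243/534 = 6.36 km.

6.36 km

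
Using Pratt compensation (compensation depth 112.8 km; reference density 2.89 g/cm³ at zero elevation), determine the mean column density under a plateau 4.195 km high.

2.79 g/cm³

Pratt balance: ρ_ref D = ρ (D + h).
ρ = ρ_ref D/(D + h) = 2.89 × 112.8 km/(112.8 km + 4.195 km) = 2.79 g/cm³.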